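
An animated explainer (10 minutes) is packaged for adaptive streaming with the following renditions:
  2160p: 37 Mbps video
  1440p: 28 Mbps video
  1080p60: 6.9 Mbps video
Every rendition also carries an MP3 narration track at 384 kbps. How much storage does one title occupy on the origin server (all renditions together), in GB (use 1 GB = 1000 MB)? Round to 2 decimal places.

5.48 GB

10 min = 600 s
Audio: 384 kbps = 0.384 Mbps.
Sum of rendition bitrates: (37+0.384) + (28+0.384) + (6.9+0.384) = 73.052 Mbps.
× 600 s = 43,831 Mb = 5,479 MB = 5.479 GB.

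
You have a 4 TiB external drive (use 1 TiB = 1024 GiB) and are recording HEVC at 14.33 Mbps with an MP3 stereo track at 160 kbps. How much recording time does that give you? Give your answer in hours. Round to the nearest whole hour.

674 hours

Audio: 160 kbps = 0.160 Mbps.
Total bitrate: 14.33 + 0.160 = 14.490 Mbps.
Capacity: 4 TiB = 35,184,372 Mb.
Recording time: 35,184,372 / 14.490 = 2,428,183 s ≈ 674 hours.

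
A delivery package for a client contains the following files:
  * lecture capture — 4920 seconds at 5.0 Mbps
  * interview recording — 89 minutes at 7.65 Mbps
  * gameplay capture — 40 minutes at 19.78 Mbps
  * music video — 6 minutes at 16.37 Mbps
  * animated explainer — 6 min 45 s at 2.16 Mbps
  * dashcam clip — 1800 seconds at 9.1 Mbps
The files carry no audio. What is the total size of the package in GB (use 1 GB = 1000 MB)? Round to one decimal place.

lecture capture: 5.000 Mbps × 4920 s = 24600.0 Mb
interview recording: 7.650 Mbps × 5340 s = 40851.0 Mb
gameplay capture: 19.780 Mbps × 2400 s = 47472.0 Mb
music video: 16.370 Mbps × 360 s = 5893.2 Mb
animated explainer: 2.160 Mbps × 405 s = 874.8 Mb
dashcam clip: 9.100 Mbps × 1800 s = 16380.0 Mb
Total: 136071.0 Mb = 17008.9 MB.
= 17.01 GB.

17.0 GB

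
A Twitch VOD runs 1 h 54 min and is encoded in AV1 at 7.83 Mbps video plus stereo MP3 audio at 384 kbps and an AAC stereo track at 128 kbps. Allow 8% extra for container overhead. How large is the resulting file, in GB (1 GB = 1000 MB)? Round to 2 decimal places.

1 h 54 min = 114 min = 6840 s
Audio total: 384 + 128 = 512 kbps = 0.512 Mbps.
Total bitrate: 7.83 + 0.512 = 8.342 Mbps.
Stream data: 8.342 Mbps × 6840 s = 57059.3 Mb.
With 8% container overhead: ×1.08.
61,624 Mb ÷ 8 = 7,703 MB → 7.703 GB.

7.70 GB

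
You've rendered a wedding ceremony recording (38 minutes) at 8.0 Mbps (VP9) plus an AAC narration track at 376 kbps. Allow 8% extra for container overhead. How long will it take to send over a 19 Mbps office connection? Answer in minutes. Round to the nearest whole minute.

18 minutes

38 min = 2280 s
Audio: 376 kbps = 0.376 Mbps.
Total bitrate: 8.376 Mbps.
File: 8.376 Mbps × 2280 s = 19097.3 Mb.
With 8% container overhead: ×1.08. → 20625.1 Mb.
At 19 Mbps: 20625.1 / 19 = 1085.5 s ≈ 18.1 minutes.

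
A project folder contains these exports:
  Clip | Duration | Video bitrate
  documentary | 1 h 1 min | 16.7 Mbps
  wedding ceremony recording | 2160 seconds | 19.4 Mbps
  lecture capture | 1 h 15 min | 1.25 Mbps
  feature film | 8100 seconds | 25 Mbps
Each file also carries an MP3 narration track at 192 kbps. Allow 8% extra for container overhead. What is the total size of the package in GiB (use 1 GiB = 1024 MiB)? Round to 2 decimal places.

Audio: 192 kbps = 0.192 Mbps.
documentary: 16.892 Mbps × 3660 s × 1.08 = 66770.7 Mb
wedding ceremony recording: 19.592 Mbps × 2160 s × 1.08 = 45704.2 Mb
lecture capture: 1.442 Mbps × 4500 s × 1.08 = 7008.1 Mb
feature film: 25.192 Mbps × 8100 s × 1.08 = 220379.6 Mb
Total: 339862.7 Mb = 42482.8 MB.
= 39.57 GiB.

39.57 GiB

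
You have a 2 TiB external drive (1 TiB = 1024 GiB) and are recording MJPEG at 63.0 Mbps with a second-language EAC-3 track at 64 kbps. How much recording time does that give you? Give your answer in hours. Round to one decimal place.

77.5 hours

Audio: 64 kbps = 0.064 Mbps.
Total bitrate: 63.0 + 0.064 = 63.064 Mbps.
Capacity: 2 TiB = 17,592,186 Mb.
Recording time: 17,592,186 / 63.064 = 278,958 s ≈ 77.5 hours.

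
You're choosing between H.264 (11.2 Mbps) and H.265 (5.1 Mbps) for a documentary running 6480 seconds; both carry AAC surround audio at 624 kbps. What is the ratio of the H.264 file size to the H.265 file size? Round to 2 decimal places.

2.07

Audio: 624 kbps = 0.624 Mbps.
H.264: 11.824 Mbps × 6480 s = 76619.5 Mb = 9.577 GB.
H.265: 5.724 Mbps × 6480 s = 37091.5 Mb = 4.636 GB.
Ratio: 9.577 / 4.636 = 2.066.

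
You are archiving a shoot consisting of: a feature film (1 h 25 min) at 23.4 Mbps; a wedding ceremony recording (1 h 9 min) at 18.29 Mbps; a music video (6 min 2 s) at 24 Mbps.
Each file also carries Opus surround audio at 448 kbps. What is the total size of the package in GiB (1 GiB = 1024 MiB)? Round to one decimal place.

24.2 GiB

Audio: 448 kbps = 0.448 Mbps.
feature film: 23.848 Mbps × 5100 s = 121624.8 Mb
wedding ceremony recording: 18.738 Mbps × 4140 s = 77575.3 Mb
music video: 24.448 Mbps × 362 s = 8850.2 Mb
Total: 208050.3 Mb = 26006.3 MB.
= 24.22 GiB.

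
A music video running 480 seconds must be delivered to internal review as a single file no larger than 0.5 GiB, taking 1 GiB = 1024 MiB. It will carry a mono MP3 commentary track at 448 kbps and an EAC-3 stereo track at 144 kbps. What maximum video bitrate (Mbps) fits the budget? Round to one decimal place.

Budget: 0.5 GiB = 4295.0 Mb.
Total bitrate budget: 4295.0 Mb / 480 s = 8.948 Mbps.
Audio total: 448 + 144 = 592 kbps = 0.592 Mbps.
Video: 8.948 − 0.592 = 8.356 Mbps.

8.4 Mbps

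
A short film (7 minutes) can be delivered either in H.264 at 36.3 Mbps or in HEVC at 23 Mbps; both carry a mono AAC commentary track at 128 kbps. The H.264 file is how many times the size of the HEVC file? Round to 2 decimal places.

7 min = 420 s
Audio: 128 kbps = 0.128 Mbps.
H.264: 36.428 Mbps × 420 s = 15299.8 Mb = 1.912 GB.
HEVC: 23.128 Mbps × 420 s = 9713.8 Mb = 1.214 GB.
Ratio: 1.912 / 1.214 = 1.575.

1.58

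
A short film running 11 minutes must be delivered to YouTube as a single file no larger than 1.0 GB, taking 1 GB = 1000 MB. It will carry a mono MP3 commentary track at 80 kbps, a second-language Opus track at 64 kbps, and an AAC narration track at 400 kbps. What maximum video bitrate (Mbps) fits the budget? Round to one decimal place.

Budget: 1.0 GB = 8000.0 Mb.
11 min = 660 s
Total bitrate budget: 8000.0 Mb / 660 s = 12.121 Mbps.
Audio total: 80 + 64 + 400 = 544 kbps = 0.544 Mbps.
Video: 12.121 − 0.544 = 11.577 Mbps.

11.6 Mbps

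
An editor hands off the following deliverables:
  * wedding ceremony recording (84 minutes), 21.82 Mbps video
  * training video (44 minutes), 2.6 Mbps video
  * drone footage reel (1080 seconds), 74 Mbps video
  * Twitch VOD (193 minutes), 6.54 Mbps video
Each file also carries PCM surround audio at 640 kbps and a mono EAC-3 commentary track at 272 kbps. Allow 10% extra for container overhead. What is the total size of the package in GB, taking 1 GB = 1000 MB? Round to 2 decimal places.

40.02 GB

Audio total: 640 + 272 = 912 kbps = 0.912 Mbps.
wedding ceremony recording: 22.732 Mbps × 5040 s × 1.10 = 126026.2 Mb
training video: 3.512 Mbps × 2640 s × 1.10 = 10198.8 Mb
drone footage reel: 74.912 Mbps × 1080 s × 1.10 = 88995.5 Mb
Twitch VOD: 7.452 Mbps × 11580 s × 1.10 = 94923.6 Mb
Total: 320144.1 Mb = 40018.0 MB.
= 40.02 GB.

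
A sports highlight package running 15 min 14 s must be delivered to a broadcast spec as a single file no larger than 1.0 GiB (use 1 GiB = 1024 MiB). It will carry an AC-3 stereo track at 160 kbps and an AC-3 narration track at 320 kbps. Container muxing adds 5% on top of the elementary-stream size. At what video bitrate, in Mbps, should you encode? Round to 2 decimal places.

Budget: 1.0 GiB = 8589.9 Mb.
Stream payload after overhead: 8589.9 / 1.05 = 8180.9 Mb.
15 min 14 s = 914 s
Total bitrate budget: 8180.9 Mb / 914 s = 8.951 Mbps.
Audio total: 160 + 320 = 480 kbps = 0.480 Mbps.
Video: 8.951 − 0.480 = 8.471 Mbps.

8.47 Mbps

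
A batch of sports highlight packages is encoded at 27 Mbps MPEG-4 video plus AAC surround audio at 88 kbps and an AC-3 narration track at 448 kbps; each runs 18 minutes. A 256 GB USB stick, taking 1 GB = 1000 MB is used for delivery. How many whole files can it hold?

68

18 min = 1080 s
Audio total: 88 + 448 = 536 kbps = 0.536 Mbps.
Total bitrate: 27.536 Mbps.
Per item: 27.536 Mbps × 1080 s = 29,739 Mb = 3,717 MB.
Capacity: 256 GB = 2,048,000 Mb; 68.87 items → 68 complete.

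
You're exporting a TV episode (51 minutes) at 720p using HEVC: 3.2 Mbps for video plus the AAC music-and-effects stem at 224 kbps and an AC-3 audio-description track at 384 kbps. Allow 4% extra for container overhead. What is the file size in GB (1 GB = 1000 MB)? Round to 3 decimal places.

1.515 GB

51 min = 3060 s
Audio total: 224 + 384 = 608 kbps = 0.608 Mbps.
Total bitrate: 3.2 + 0.608 = 3.808 Mbps.
Stream data: 3.808 Mbps × 3060 s = 11652.5 Mb.
With 4% container overhead: ×1.04.
12,119 Mb ÷ 8 = 1,515 MB → 1.515 GB.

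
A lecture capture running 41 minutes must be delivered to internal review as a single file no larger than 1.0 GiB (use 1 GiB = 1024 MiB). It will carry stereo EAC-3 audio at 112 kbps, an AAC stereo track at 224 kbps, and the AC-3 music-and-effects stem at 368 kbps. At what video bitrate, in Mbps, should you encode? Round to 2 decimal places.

2.79 Mbps

Budget: 1.0 GiB = 8589.9 Mb.
41 min = 2460 s
Total bitrate budget: 8589.9 Mb / 2460 s = 3.492 Mbps.
Audio total: 112 + 224 + 368 = 704 kbps = 0.704 Mbps.
Video: 3.492 − 0.704 = 2.788 Mbps.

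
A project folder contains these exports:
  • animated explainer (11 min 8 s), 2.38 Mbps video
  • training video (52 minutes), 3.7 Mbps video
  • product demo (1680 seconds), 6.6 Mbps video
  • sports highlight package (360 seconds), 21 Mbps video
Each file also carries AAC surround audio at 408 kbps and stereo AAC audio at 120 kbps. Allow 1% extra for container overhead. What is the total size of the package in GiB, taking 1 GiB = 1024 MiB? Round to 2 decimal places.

Audio total: 408 + 120 = 528 kbps = 0.528 Mbps.
animated explainer: 2.908 Mbps × 668 s × 1.01 = 1962.0 Mb
training video: 4.228 Mbps × 3120 s × 1.01 = 13323.3 Mb
product demo: 7.128 Mbps × 1680 s × 1.01 = 12094.8 Mb
sports highlight package: 21.528 Mbps × 360 s × 1.01 = 7827.6 Mb
Total: 35207.6 Mb = 4401.0 MB.
= 4.099 GiB.

4.10 GiB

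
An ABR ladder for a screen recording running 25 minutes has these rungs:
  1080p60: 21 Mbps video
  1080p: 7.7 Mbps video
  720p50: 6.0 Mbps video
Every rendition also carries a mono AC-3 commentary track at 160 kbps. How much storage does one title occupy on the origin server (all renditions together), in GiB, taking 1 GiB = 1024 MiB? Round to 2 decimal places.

25 min = 1500 s
Audio: 160 kbps = 0.160 Mbps.
Sum of rendition bitrates: (21+0.160) + (7.7+0.160) + (6.0+0.160) = 35.180 Mbps.
× 1500 s = 52,770 Mb = 6,596 MB = 6.143 GiB.

6.14 GiB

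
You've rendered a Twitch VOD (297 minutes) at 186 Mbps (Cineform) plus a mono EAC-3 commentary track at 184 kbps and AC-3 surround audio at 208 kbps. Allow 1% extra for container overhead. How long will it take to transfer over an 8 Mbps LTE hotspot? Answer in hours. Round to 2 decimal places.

116.48 hours

297 min = 17820 s
Audio total: 184 + 208 = 392 kbps = 0.392 Mbps.
Total bitrate: 186.392 Mbps.
File: 186.392 Mbps × 17820 s = 3321505.4 Mb.
With 1% container overhead: ×1.01. → 3354720.5 Mb.
At 8 Mbps: 3354720.5 / 8 = 419340.1 s ≈ 116 hours.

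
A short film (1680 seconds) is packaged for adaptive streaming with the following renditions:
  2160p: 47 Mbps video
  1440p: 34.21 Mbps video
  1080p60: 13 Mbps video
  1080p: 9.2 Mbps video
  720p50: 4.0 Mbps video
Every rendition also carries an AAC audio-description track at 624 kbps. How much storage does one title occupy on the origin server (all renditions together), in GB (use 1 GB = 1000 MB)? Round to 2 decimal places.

Audio: 624 kbps = 0.624 Mbps.
Sum of rendition bitrates: (47+0.624) + (34.21+0.624) + (13+0.624) + (9.2+0.624) + (4.0+0.624) = 110.530 Mbps.
× 1680 s = 185,690 Mb = 23,211 MB = 23.21 GB.

23.21 GB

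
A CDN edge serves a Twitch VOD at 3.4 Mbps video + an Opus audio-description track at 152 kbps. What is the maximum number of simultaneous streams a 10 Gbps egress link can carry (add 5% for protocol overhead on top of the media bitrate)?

2681

Audio: 152 kbps = 0.152 Mbps.
Per-viewer media rate: 3.552 Mbps.
On the wire with 5% overhead: 3.730 Mbps.
10 Gbps = 10,000 Mbps; 10,000 / 3.730 = 2681.25 → 2681 viewers.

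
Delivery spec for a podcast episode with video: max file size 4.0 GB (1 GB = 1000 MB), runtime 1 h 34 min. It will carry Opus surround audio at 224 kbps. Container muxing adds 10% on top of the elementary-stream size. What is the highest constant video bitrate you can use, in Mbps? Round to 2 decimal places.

Budget: 4.0 GB = 32000.0 Mb.
Stream payload after overhead: 32000.0 / 1.10 = 29090.9 Mb.
1 h 34 min = 94 min = 5640 s
Total bitrate budget: 29090.9 Mb / 5640 s = 5.158 Mbps.
Audio: 224 kbps = 0.224 Mbps.
Video: 5.158 − 0.224 = 4.934 Mbps.

4.93 Mbps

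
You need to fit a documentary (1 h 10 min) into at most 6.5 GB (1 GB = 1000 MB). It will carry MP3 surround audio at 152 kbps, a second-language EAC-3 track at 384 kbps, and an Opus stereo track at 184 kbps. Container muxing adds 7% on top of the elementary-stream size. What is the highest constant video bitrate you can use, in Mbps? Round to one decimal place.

10.9 Mbps

Budget: 6.5 GB = 52000.0 Mb.
Stream payload after overhead: 52000.0 / 1.07 = 48598.1 Mb.
1 h 10 min = 70 min = 4200 s
Total bitrate budget: 48598.1 Mb / 4200 s = 11.571 Mbps.
Audio total: 152 + 384 + 184 = 720 kbps = 0.720 Mbps.
Video: 11.571 − 0.720 = 10.851 Mbps.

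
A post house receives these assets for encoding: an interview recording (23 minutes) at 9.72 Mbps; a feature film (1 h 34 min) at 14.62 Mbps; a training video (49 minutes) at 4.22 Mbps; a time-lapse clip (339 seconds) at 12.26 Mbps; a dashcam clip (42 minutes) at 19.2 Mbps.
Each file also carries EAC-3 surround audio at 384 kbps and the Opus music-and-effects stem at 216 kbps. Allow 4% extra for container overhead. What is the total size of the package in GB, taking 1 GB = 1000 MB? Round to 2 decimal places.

Audio total: 384 + 216 = 600 kbps = 0.600 Mbps.
interview recording: 10.320 Mbps × 1380 s × 1.04 = 14811.3 Mb
feature film: 15.220 Mbps × 5640 s × 1.04 = 89274.4 Mb
training video: 4.820 Mbps × 2940 s × 1.04 = 14737.6 Mb
time-lapse clip: 12.860 Mbps × 339 s × 1.04 = 4533.9 Mb
dashcam clip: 19.800 Mbps × 2520 s × 1.04 = 51891.8 Mb
Total: 175249.1 Mb = 21906.1 MB.
= 21.91 GB.

21.91 GB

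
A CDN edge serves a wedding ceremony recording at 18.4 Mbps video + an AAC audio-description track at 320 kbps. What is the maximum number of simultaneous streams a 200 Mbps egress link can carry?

10

Audio: 320 kbps = 0.320 Mbps.
Per-viewer media rate: 18.720 Mbps.
200 Mbps = 200.0 Mbps; 200.0 / 18.720 = 10.68 → 10 viewers.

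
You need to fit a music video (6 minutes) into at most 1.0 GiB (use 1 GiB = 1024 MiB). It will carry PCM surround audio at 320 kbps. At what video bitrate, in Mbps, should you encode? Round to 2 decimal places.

23.54 Mbps

Budget: 1.0 GiB = 8589.9 Mb.
6 min = 360 s
Total bitrate budget: 8589.9 Mb / 360 s = 23.861 Mbps.
Audio: 320 kbps = 0.320 Mbps.
Video: 23.861 − 0.320 = 23.541 Mbps.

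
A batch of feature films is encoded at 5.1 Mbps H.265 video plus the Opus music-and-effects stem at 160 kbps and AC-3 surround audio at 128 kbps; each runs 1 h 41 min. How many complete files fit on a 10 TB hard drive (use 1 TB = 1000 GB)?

2450

1 h 41 min = 101 min = 6060 s
Audio total: 160 + 128 = 288 kbps = 0.288 Mbps.
Total bitrate: 5.388 Mbps.
Per item: 5.388 Mbps × 6060 s = 32,651 Mb = 4,081 MB.
Capacity: 10 TB = 80,000,000 Mb; 2450.13 items → 2450 complete.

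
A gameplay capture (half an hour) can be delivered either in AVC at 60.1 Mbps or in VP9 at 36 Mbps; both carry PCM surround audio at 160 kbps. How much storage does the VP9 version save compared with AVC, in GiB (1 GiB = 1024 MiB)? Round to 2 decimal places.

30 min = 1800 s
Audio: 160 kbps = 0.160 Mbps.
AVC: 60.260 Mbps × 1800 s = 108468.0 Mb = 12.627 GiB.
VP9: 36.160 Mbps × 1800 s = 65088.0 Mb = 7.577 GiB.
Saving: 12.627 − 7.577 = 5.050 GiB.

5.05 GiB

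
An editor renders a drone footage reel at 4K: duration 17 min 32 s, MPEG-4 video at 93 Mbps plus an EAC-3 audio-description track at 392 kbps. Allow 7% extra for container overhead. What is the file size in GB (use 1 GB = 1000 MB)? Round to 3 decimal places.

17 min 32 s = 1052 s
Audio: 392 kbps = 0.392 Mbps.
Total bitrate: 93 + 0.392 = 93.392 Mbps.
Stream data: 93.392 Mbps × 1052 s = 98248.4 Mb.
With 7% container overhead: ×1.07.
105,126 Mb ÷ 8 = 13,141 MB → 13.14 GB.

13.141 GB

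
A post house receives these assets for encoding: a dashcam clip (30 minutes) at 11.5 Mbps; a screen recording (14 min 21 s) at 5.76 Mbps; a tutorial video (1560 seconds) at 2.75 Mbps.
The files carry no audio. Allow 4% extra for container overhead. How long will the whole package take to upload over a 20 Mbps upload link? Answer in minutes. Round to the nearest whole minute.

dashcam clip: 11.500 Mbps × 1800 s × 1.04 = 21528.0 Mb
screen recording: 5.760 Mbps × 861 s × 1.04 = 5157.7 Mb
tutorial video: 2.750 Mbps × 1560 s × 1.04 = 4461.6 Mb
Total: 31147.3 Mb = 3893.4 MB.
At 20 Mbps: 31147.3 / 20 = 1557 s ≈ 26 minutes.

26 minutes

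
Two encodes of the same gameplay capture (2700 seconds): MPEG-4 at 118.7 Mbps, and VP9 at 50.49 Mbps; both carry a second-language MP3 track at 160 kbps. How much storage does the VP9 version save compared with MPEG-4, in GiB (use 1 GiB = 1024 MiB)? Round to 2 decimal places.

21.44 GiB

Audio: 160 kbps = 0.160 Mbps.
MPEG-4: 118.860 Mbps × 2700 s = 320922.0 Mb = 37.360 GiB.
VP9: 50.650 Mbps × 2700 s = 136755.0 Mb = 15.920 GiB.
Saving: 37.360 − 15.920 = 21.440 GiB.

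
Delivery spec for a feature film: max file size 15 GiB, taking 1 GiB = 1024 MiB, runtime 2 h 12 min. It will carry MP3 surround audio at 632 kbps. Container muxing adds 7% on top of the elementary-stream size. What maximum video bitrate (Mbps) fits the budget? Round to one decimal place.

Budget: 15 GiB = 128849.0 Mb.
Stream payload after overhead: 128849.0 / 1.07 = 120419.6 Mb.
2 h 12 min = 132 min = 7920 s
Total bitrate budget: 120419.6 Mb / 7920 s = 15.205 Mbps.
Audio: 632 kbps = 0.632 Mbps.
Video: 15.205 − 0.632 = 14.573 Mbps.

14.6 Mbps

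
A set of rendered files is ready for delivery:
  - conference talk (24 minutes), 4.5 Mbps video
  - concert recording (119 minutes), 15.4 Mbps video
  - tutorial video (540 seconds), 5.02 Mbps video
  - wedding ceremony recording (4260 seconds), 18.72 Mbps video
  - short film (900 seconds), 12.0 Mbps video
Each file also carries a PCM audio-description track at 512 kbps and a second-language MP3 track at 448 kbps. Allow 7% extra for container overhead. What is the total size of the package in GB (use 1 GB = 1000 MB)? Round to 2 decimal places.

Audio total: 512 + 448 = 960 kbps = 0.960 Mbps.
conference talk: 5.460 Mbps × 1440 s × 1.07 = 8412.8 Mb
concert recording: 16.360 Mbps × 7140 s × 1.07 = 124987.1 Mb
tutorial video: 5.980 Mbps × 540 s × 1.07 = 3455.2 Mb
wedding ceremony recording: 19.680 Mbps × 4260 s × 1.07 = 89705.4 Mb
short film: 12.960 Mbps × 900 s × 1.07 = 12480.5 Mb
Total: 239041.0 Mb = 29880.1 MB.
= 29.88 GB.

29.88 GB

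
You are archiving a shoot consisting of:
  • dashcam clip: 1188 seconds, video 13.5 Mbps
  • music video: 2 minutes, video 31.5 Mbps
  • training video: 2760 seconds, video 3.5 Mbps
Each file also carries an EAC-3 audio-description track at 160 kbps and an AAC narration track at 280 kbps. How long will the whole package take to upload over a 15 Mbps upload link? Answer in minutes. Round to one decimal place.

Audio total: 160 + 280 = 440 kbps = 0.440 Mbps.
dashcam clip: 13.940 Mbps × 1188 s = 16560.7 Mb
music video: 31.940 Mbps × 120 s = 3832.8 Mb
training video: 3.940 Mbps × 2760 s = 10874.4 Mb
Total: 31267.9 Mb = 3908.5 MB.
At 15 Mbps: 31267.9 / 15 = 2085 s ≈ 34.7 minutes.

34.7 minutes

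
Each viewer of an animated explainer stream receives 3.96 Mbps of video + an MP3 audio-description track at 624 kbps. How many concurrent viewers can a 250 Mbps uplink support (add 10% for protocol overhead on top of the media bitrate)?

Audio: 624 kbps = 0.624 Mbps.
Per-viewer media rate: 4.584 Mbps.
On the wire with 10% overhead: 5.042 Mbps.
250 Mbps = 250.0 Mbps; 250.0 / 5.042 = 49.58 → 49 viewers.

49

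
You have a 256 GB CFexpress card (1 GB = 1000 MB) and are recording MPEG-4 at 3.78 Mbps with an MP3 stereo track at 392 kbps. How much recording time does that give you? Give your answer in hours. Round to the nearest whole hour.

136 hours

Audio: 392 kbps = 0.392 Mbps.
Total bitrate: 3.78 + 0.392 = 4.172 Mbps.
Capacity: 256 GB = 2,048,000 Mb.
Recording time: 2,048,000 / 4.172 = 490,892 s ≈ 136 hours.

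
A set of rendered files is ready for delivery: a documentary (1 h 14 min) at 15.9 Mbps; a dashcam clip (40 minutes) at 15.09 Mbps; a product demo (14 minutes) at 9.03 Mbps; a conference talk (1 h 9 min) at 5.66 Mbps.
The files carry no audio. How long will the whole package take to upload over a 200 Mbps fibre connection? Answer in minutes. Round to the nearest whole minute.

documentary: 15.900 Mbps × 4440 s = 70596.0 Mb
dashcam clip: 15.090 Mbps × 2400 s = 36216.0 Mb
product demo: 9.030 Mbps × 840 s = 7585.2 Mb
conference talk: 5.660 Mbps × 4140 s = 23432.4 Mb
Total: 137829.6 Mb = 17228.7 MB.
At 200 Mbps: 137829.6 / 200 = 689 s ≈ 11.5 minutes.

11 minutes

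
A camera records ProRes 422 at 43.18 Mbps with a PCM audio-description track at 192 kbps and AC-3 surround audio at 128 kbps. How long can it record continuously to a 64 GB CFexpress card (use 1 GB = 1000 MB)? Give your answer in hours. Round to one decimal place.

3.3 hours

Audio total: 192 + 128 = 320 kbps = 0.320 Mbps.
Total bitrate: 43.18 + 0.320 = 43.500 Mbps.
Capacity: 64 GB = 512,000 Mb.
Recording time: 512,000 / 43.500 = 11,770 s ≈ 3.27 hours.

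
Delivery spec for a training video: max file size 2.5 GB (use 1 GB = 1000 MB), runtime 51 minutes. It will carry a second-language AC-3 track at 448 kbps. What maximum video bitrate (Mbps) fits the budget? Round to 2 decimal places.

Budget: 2.5 GB = 20000.0 Mb.
51 min = 3060 s
Total bitrate budget: 20000.0 Mb / 3060 s = 6.536 Mbps.
Audio: 448 kbps = 0.448 Mbps.
Video: 6.536 − 0.448 = 6.088 Mbps.

6.09 Mbps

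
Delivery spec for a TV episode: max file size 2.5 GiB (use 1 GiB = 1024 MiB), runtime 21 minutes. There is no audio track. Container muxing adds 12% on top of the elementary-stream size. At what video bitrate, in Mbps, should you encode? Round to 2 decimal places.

Budget: 2.5 GiB = 21474.8 Mb.
Stream payload after overhead: 21474.8 / 1.12 = 19174.0 Mb.
21 min = 1260 s
Total bitrate budget: 19174.0 Mb / 1260 s = 15.217 Mbps.

15.22 Mbps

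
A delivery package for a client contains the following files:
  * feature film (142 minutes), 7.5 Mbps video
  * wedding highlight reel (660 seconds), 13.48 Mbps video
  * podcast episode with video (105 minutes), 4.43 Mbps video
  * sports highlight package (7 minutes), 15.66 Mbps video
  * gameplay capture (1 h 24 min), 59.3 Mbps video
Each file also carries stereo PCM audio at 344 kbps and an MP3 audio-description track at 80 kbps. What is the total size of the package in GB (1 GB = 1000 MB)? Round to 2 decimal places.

51.88 GB

Audio total: 344 + 80 = 424 kbps = 0.424 Mbps.
feature film: 7.924 Mbps × 8520 s = 67512.5 Mb
wedding highlight reel: 13.904 Mbps × 660 s = 9176.6 Mb
podcast episode with video: 4.854 Mbps × 6300 s = 30580.2 Mb
sports highlight package: 16.084 Mbps × 420 s = 6755.3 Mb
gameplay capture: 59.724 Mbps × 5040 s = 301009.0 Mb
Total: 415033.6 Mb = 51879.2 MB.
= 51.88 GB.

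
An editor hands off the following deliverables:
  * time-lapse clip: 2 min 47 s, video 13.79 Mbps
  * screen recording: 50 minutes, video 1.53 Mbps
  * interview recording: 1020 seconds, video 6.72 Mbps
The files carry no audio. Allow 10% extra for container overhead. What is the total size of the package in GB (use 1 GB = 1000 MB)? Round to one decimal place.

time-lapse clip: 13.790 Mbps × 167 s × 1.10 = 2533.2 Mb
screen recording: 1.530 Mbps × 3000 s × 1.10 = 5049.0 Mb
interview recording: 6.720 Mbps × 1020 s × 1.10 = 7539.8 Mb
Total: 15122.1 Mb = 1890.3 MB.
= 1.890 GB.

1.9 GB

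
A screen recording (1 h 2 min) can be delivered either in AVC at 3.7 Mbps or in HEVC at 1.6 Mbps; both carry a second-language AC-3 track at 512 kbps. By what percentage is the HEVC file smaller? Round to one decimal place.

49.9%

1 h 2 min = 62 min = 3720 s
Audio: 512 kbps = 0.512 Mbps.
AVC: 4.212 Mbps × 3720 s = 15668.6 Mb = 1.959 GB.
HEVC: 2.112 Mbps × 3720 s = 7856.6 Mb = 0.982 GB.
Reduction: (1 − 0.982/1.959) × 100 = 49.86%.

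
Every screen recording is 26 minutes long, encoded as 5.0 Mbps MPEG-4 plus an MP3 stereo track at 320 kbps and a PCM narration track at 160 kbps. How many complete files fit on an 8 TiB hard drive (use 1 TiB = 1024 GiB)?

26 min = 1560 s
Audio total: 320 + 160 = 480 kbps = 0.480 Mbps.
Total bitrate: 5.480 Mbps.
Per item: 5.480 Mbps × 1560 s = 8,549 Mb = 1,069 MB.
Capacity: 8 TiB = 70,368,744 Mb; 8231.42 items → 8231 complete.

8231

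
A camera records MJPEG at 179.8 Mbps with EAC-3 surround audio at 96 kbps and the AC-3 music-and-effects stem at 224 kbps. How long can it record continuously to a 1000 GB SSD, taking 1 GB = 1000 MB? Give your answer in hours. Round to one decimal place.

12.3 hours

Audio total: 96 + 224 = 320 kbps = 0.320 Mbps.
Total bitrate: 179.8 + 0.320 = 180.120 Mbps.
Capacity: 1000 GB = 8,000,000 Mb.
Recording time: 8,000,000 / 180.120 = 44,415 s ≈ 12.3 hours.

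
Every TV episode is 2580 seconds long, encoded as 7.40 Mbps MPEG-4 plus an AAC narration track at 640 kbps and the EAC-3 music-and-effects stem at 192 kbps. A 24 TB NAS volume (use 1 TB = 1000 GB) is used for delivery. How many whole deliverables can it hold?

Audio total: 640 + 192 = 832 kbps = 0.832 Mbps.
Total bitrate: 8.232 Mbps.
Per item: 8.232 Mbps × 2580 s = 21,239 Mb = 2,655 MB.
Capacity: 24 TB = 192,000,000 Mb; 9040.16 items → 9040 complete.

9040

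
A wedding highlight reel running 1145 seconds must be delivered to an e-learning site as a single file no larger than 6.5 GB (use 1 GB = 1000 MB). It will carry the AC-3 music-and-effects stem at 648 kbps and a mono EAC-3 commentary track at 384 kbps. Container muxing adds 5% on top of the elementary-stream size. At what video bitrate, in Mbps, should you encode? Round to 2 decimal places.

Budget: 6.5 GB = 52000.0 Mb.
Stream payload after overhead: 52000.0 / 1.05 = 49523.8 Mb.
Total bitrate budget: 49523.8 Mb / 1145 s = 43.252 Mbps.
Audio total: 648 + 384 = 1032 kbps = 1.032 Mbps.
Video: 43.252 − 1.032 = 42.220 Mbps.

42.22 Mbps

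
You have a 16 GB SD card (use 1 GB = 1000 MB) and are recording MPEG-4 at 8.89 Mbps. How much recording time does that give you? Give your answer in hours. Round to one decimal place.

Capacity: 16 GB = 128,000 Mb.
Recording time: 128,000 / 8.890 = 14,398 s ≈ 4.00 hours.

4.0 hours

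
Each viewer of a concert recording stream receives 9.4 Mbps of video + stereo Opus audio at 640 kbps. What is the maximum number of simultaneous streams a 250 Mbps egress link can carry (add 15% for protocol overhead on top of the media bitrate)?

Audio: 640 kbps = 0.640 Mbps.
Per-viewer media rate: 10.040 Mbps.
On the wire with 15% overhead: 11.546 Mbps.
250 Mbps = 250.0 Mbps; 250.0 / 11.546 = 21.65 → 21 viewers.

21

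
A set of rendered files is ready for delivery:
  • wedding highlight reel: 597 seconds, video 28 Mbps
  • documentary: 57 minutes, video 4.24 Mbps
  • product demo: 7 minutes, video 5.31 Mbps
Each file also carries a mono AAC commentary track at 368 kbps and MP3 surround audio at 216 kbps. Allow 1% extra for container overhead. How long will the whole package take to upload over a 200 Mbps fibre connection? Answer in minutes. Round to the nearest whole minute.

Audio total: 368 + 216 = 584 kbps = 0.584 Mbps.
wedding highlight reel: 28.584 Mbps × 597 s × 1.01 = 17235.3 Mb
documentary: 4.824 Mbps × 3420 s × 1.01 = 16663.1 Mb
product demo: 5.894 Mbps × 420 s × 1.01 = 2500.2 Mb
Total: 36398.6 Mb = 4549.8 MB.
At 200 Mbps: 36398.6 / 200 = 182 s ≈ 3.03 minutes.

3 minutes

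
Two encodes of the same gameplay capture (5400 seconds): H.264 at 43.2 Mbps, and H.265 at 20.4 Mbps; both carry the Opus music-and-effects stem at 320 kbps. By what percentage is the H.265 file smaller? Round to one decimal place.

Audio: 320 kbps = 0.320 Mbps.
H.264: 43.520 Mbps × 5400 s = 235008.0 Mb = 27.359 GiB.
H.265: 20.720 Mbps × 5400 s = 111888.0 Mb = 13.025 GiB.
Reduction: (1 − 13.025/27.359) × 100 = 52.39%.

52.4%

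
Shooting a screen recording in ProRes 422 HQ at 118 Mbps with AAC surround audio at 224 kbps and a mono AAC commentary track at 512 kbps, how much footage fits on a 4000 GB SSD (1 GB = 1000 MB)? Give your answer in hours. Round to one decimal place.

74.9 hours

Audio total: 224 + 512 = 736 kbps = 0.736 Mbps.
Total bitrate: 118 + 0.736 = 118.736 Mbps.
Capacity: 4000 GB = 32,000,000 Mb.
Recording time: 32,000,000 / 118.736 = 269,505 s ≈ 74.9 hours.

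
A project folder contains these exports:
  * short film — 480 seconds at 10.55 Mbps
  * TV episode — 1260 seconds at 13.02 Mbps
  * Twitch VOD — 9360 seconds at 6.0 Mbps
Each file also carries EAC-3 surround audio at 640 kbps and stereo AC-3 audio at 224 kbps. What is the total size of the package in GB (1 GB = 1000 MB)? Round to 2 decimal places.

Audio total: 640 + 224 = 864 kbps = 0.864 Mbps.
short film: 11.414 Mbps × 480 s = 5478.7 Mb
TV episode: 13.884 Mbps × 1260 s = 17493.8 Mb
Twitch VOD: 6.864 Mbps × 9360 s = 64247.0 Mb
Total: 87219.6 Mb = 10902.5 MB.
= 10.90 GB.

10.90 GB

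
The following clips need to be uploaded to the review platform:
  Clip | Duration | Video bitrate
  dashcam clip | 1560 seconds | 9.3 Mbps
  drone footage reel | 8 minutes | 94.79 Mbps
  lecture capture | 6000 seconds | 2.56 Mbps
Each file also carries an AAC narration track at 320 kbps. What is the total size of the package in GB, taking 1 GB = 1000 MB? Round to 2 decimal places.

Audio: 320 kbps = 0.320 Mbps.
dashcam clip: 9.620 Mbps × 1560 s = 15007.2 Mb
drone footage reel: 95.110 Mbps × 480 s = 45652.8 Mb
lecture capture: 2.880 Mbps × 6000 s = 17280.0 Mb
Total: 77940.0 Mb = 9742.5 MB.
= 9.742 GB.

9.74 GB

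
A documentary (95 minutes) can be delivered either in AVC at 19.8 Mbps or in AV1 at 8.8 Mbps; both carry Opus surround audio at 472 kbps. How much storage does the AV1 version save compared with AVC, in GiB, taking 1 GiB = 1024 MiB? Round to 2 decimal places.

95 min = 5700 s
Audio: 472 kbps = 0.472 Mbps.
AVC: 20.272 Mbps × 5700 s = 115550.4 Mb = 13.452 GiB.
AV1: 9.272 Mbps × 5700 s = 52850.4 Mb = 6.153 GiB.
Saving: 13.452 − 6.153 = 7.299 GiB.

7.30 GiB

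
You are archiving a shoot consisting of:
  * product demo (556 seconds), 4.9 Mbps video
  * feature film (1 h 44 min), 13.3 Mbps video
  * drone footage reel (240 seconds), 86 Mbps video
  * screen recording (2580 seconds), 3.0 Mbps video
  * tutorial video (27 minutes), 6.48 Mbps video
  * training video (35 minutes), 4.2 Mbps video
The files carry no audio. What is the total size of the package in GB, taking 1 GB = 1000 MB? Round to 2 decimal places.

product demo: 4.900 Mbps × 556 s = 2724.4 Mb
feature film: 13.300 Mbps × 6240 s = 82992.0 Mb
drone footage reel: 86.000 Mbps × 240 s = 20640.0 Mb
screen recording: 3.000 Mbps × 2580 s = 7740.0 Mb
tutorial video: 6.480 Mbps × 1620 s = 10497.6 Mb
training video: 4.200 Mbps × 2100 s = 8820.0 Mb
Total: 133414.0 Mb = 16676.8 MB.
= 16.68 GB.

16.68 GB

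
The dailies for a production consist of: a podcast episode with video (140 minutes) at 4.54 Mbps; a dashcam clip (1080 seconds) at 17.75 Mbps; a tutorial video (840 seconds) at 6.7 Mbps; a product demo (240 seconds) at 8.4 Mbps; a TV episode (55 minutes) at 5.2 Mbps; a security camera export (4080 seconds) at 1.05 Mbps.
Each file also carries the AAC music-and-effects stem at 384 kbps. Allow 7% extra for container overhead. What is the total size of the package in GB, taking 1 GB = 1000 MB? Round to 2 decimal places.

12.48 GB

Audio: 384 kbps = 0.384 Mbps.
podcast episode with video: 4.924 Mbps × 8400 s × 1.07 = 44256.9 Mb
dashcam clip: 18.134 Mbps × 1080 s × 1.07 = 20955.7 Mb
tutorial video: 7.084 Mbps × 840 s × 1.07 = 6367.1 Mb
product demo: 8.784 Mbps × 240 s × 1.07 = 2255.7 Mb
TV episode: 5.584 Mbps × 3300 s × 1.07 = 19717.1 Mb
security camera export: 1.434 Mbps × 4080 s × 1.07 = 6260.3 Mb
Total: 99812.8 Mb = 12476.6 MB.
= 12.48 GB.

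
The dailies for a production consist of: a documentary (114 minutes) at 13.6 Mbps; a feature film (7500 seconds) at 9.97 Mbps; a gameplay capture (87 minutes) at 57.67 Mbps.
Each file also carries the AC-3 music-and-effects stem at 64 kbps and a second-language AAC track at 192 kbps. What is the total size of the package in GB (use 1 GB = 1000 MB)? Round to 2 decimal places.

59.23 GB

Audio total: 64 + 192 = 256 kbps = 0.256 Mbps.
documentary: 13.856 Mbps × 6840 s = 94775.0 Mb
feature film: 10.226 Mbps × 7500 s = 76695.0 Mb
gameplay capture: 57.926 Mbps × 5220 s = 302373.7 Mb
Total: 473843.8 Mb = 59230.5 MB.
= 59.23 GB.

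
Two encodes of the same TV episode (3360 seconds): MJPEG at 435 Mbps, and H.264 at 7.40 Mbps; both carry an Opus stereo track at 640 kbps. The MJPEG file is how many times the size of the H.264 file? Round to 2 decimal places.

Audio: 640 kbps = 0.640 Mbps.
MJPEG: 435.640 Mbps × 3360 s = 1463750.4 Mb = 182.969 GB.
H.264: 8.040 Mbps × 3360 s = 27014.4 Mb = 3.377 GB.
Ratio: 182.969 / 3.377 = 54.184.

54.18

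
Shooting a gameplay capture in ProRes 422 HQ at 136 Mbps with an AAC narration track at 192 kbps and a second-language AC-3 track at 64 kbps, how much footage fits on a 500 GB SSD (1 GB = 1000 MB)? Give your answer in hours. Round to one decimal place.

8.2 hours

Audio total: 192 + 64 = 256 kbps = 0.256 Mbps.
Total bitrate: 136 + 0.256 = 136.256 Mbps.
Capacity: 500 GB = 4,000,000 Mb.
Recording time: 4,000,000 / 136.256 = 29,357 s ≈ 8.15 hours.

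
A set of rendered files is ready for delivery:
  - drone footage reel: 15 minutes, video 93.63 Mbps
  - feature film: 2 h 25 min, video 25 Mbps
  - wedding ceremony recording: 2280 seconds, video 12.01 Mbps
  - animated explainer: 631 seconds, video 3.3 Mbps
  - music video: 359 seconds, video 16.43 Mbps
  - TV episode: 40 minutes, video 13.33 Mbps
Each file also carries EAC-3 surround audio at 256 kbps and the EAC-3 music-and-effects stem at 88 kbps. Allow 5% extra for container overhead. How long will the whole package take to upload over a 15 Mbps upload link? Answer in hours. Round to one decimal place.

Audio total: 256 + 88 = 344 kbps = 0.344 Mbps.
drone footage reel: 93.974 Mbps × 900 s × 1.05 = 88805.4 Mb
feature film: 25.344 Mbps × 8700 s × 1.05 = 231517.4 Mb
wedding ceremony recording: 12.354 Mbps × 2280 s × 1.05 = 29575.5 Mb
animated explainer: 3.644 Mbps × 631 s × 1.05 = 2414.3 Mb
music video: 16.774 Mbps × 359 s × 1.05 = 6323.0 Mb
TV episode: 13.674 Mbps × 2400 s × 1.05 = 34458.5 Mb
Total: 393094.1 Mb = 49136.8 MB.
At 15 Mbps: 393094.1 / 15 = 26206 s ≈ 7.28 hours.

7.3 hours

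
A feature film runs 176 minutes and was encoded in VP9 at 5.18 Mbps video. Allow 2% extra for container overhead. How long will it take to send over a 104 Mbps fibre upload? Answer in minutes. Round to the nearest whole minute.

9 minutes

176 min = 10560 s
File: 5.180 Mbps × 10560 s = 54700.8 Mb.
With 2% container overhead: ×1.02. → 55794.8 Mb.
At 104 Mbps: 55794.8 / 104 = 536.5 s ≈ 8.94 minutes.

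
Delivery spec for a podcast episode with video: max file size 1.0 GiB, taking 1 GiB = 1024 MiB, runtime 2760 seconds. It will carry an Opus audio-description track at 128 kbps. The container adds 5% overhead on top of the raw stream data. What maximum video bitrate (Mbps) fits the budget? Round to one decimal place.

Budget: 1.0 GiB = 8589.9 Mb.
Stream payload after overhead: 8589.9 / 1.05 = 8180.9 Mb.
Total bitrate budget: 8180.9 Mb / 2760 s = 2.964 Mbps.
Audio: 128 kbps = 0.128 Mbps.
Video: 2.964 − 0.128 = 2.836 Mbps.

2.8 Mbps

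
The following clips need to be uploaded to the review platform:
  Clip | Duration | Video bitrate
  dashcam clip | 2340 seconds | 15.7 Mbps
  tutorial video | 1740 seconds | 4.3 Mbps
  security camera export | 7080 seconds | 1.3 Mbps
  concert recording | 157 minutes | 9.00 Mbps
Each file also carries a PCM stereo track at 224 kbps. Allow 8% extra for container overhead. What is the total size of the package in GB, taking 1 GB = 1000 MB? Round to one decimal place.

19.3 GB

Audio: 224 kbps = 0.224 Mbps.
dashcam clip: 15.924 Mbps × 2340 s × 1.08 = 40243.1 Mb
tutorial video: 4.524 Mbps × 1740 s × 1.08 = 8501.5 Mb
security camera export: 1.524 Mbps × 7080 s × 1.08 = 11653.1 Mb
concert recording: 9.224 Mbps × 9420 s × 1.08 = 93841.3 Mb
Total: 154239.0 Mb = 19279.9 MB.
= 19.28 GB.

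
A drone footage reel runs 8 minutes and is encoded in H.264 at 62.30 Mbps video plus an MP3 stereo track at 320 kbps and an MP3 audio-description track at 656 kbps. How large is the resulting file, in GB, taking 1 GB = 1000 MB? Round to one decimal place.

3.8 GB

8 min = 480 s
Audio total: 320 + 656 = 976 kbps = 0.976 Mbps.
Total bitrate: 62.30 + 0.976 = 63.276 Mbps.
Stream data: 63.276 Mbps × 480 s = 30372.5 Mb.
30,372 Mb ÷ 8 = 3,797 MB → 3.797 GB.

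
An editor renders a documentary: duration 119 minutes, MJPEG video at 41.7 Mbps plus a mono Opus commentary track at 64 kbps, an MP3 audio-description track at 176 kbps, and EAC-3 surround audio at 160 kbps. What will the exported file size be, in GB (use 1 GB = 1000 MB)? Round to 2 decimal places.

37.57 GB

119 min = 7140 s
Audio total: 64 + 176 + 160 = 400 kbps = 0.400 Mbps.
Total bitrate: 41.7 + 0.400 = 42.100 Mbps.
Stream data: 42.100 Mbps × 7140 s = 300594.0 Mb.
300,594 Mb ÷ 8 = 37,574 MB → 37.57 GB.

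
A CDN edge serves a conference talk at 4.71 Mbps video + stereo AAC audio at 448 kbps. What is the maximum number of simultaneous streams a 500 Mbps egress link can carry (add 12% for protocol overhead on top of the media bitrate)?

Audio: 448 kbps = 0.448 Mbps.
Per-viewer media rate: 5.158 Mbps.
On the wire with 12% overhead: 5.777 Mbps.
500 Mbps = 500.0 Mbps; 500.0 / 5.777 = 86.55 → 86 viewers.

86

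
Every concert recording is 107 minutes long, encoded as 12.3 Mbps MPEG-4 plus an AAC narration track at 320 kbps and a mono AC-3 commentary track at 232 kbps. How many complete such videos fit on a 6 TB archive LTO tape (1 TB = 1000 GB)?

581

107 min = 6420 s
Audio total: 320 + 232 = 552 kbps = 0.552 Mbps.
Total bitrate: 12.852 Mbps.
Per item: 12.852 Mbps × 6420 s = 82,510 Mb = 10,314 MB.
Capacity: 6 TB = 48,000,000 Mb; 581.75 items → 581 complete.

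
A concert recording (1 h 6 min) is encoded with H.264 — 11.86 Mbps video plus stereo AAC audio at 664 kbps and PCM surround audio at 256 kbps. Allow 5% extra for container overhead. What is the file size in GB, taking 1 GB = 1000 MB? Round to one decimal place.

6.6 GB

1 h 6 min = 66 min = 3960 s
Audio total: 664 + 256 = 920 kbps = 0.920 Mbps.
Total bitrate: 11.86 + 0.920 = 12.780 Mbps.
Stream data: 12.780 Mbps × 3960 s = 50608.8 Mb.
With 5% container overhead: ×1.05.
53,139 Mb ÷ 8 = 6,642 MB → 6.642 GB.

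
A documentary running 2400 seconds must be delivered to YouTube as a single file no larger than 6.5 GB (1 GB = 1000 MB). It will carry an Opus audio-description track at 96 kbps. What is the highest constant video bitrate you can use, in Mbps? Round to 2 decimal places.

Budget: 6.5 GB = 52000.0 Mb.
Total bitrate budget: 52000.0 Mb / 2400 s = 21.667 Mbps.
Audio: 96 kbps = 0.096 Mbps.
Video: 21.667 − 0.096 = 21.571 Mbps.

21.57 Mbps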